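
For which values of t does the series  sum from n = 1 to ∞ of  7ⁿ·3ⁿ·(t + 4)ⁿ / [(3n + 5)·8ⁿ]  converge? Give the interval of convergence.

[-92/21, -76/21)

By the ratio test, |a_{n+1}/a_n| = [(3n + 5)/(3(n+1) + 5)] · 7·3/8 → 21/8.
Hence the series converges for |t + 4| < 1/(21/8) = 8/21, so the radius of convergence is 8/21.
Endpoint t = -76/21: the terms behave like c/n; limit comparison with the harmonic series gives divergence.
Endpoint t = -92/21: convergence follows from the alternating series test (terms decrease monotonically to 0).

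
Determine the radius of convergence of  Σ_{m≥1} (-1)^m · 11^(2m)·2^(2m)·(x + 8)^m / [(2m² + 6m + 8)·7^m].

Ratio test: |a_{m+1}/a_m| = [(2m² + 6m + 8)/(2(m+1)² + 6(m+1) + 8)] · 121·4/7 → 484/7 as m → ∞.
Convergence for |x + 8| · 484/7 < 1, i.e. |x + 8| < 7/484. So R = 7/484.

R = 7/484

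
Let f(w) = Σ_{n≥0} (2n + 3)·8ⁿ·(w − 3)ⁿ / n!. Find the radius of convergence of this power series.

By the ratio test, |a_{n+1}/a_n| = (2(n+1) + 3)/(2n + 3) · 8 · 1/(n+1) → 0.
The ratio tends to 0 regardless of w, hence R = ∞.

R = ∞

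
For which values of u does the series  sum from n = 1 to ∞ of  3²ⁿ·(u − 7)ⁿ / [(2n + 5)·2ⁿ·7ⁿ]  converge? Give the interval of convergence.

[49/9, 77/9)

By the ratio test, |a_{n+1}/a_n| = [(2n + 5)/(2(n+1) + 5)] · 9/(2·7) → 9/14.
Thus R = 1/(9/14) = 14/9.
At u = 77/9: the terms are asymptotic to a nonzero constant times 1/n, so the series diverges by limit comparison with Σ 1/n.
Check u = 49/9: the terms alternate in sign and decrease monotonically to 0 in absolute value (size ~ c/n), so the alternating series test gives convergence.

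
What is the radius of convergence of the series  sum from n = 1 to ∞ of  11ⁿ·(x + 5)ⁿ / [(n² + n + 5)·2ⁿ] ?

The ratio of consecutive coefficients is [(n² + n + 5)/((n+1)² + (n+1) + 5)] · 11/2 → 11/2.
Hence the series converges for |x + 5| < 1/(11/2) = 2/11, so the radius of convergence is 2/11.

R = 2/11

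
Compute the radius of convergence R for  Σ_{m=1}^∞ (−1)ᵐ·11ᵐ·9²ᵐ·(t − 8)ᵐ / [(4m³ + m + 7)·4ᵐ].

R = 4/891

By the ratio test, |a_{m+1}/a_m| = [(4m³ + m + 7)/(4(m+1)³ + (m+1) + 7)] · 11·81/4 → 891/4.
Hence the series converges for |t − 8| < 1/(891/4) = 4/891, so the radius of convergence is 4/891.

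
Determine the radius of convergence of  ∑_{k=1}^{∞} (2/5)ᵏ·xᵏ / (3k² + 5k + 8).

R = 5/2

Apply the ratio test: |a_{k+1}| / |a_k| = [(3k² + 5k + 8)/(3(k+1)² + 5(k+1) + 8)] · 2/5, which tends to 2/5 as k → ∞.
The series converges when 2/5 · |x| < 1, giving R = 5/2.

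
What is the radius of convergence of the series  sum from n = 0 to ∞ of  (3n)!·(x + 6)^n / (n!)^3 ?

The ratio of consecutive coefficients is (3n+1)·(3n+2)·(3n+3)/(n+1)³ → 27.
The series converges when 27 · |x + 6| < 1, giving R = 1/27.

R = 1/27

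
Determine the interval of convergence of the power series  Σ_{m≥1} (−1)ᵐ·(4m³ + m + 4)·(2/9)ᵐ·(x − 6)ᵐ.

By the ratio test, |a_{m+1}/a_m| = [(4(m+1)³ + (m+1) + 4)/(4m³ + m + 4)] · 2/9 → 2/9.
The series converges when 2/9 · |x − 6| < 1, giving R = 9/2.
When x = 21/2, the terms do not tend to 0, so the series diverges.
Check x = 3/2: the terms have absolute value of order m³, which does not tend to 0, so the series diverges by the divergence test.

(3/2, 21/2)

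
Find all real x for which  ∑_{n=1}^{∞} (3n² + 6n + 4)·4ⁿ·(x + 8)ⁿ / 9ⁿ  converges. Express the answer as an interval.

(-41/4, -23/4)

By the ratio test, |a_{n+1}/a_n| = [(3(n+1)² + 6(n+1) + 4)/(3n² + 6n + 4)] · 4/9 → 4/9.
Hence the series converges for |x + 8| < 1/(4/9) = 9/4, so the radius of convergence is 9/4.
At x = -23/4: the terms have absolute value of order n², which does not tend to 0, so the series diverges by the divergence test.
At x = -41/4: the terms do not tend to 0, so the series diverges.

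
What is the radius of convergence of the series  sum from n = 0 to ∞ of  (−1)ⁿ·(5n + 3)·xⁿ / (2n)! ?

R = ∞

Apply the ratio test: |a_{n+1}| / |a_n| = (5(n+1) + 3)/(5n + 3) · 1/[(2n+1)·(2n+2)], which tends to 0 as n → ∞.
Since the limit is 0 < 1 for every x, the series converges on all of ℝ and R = ∞.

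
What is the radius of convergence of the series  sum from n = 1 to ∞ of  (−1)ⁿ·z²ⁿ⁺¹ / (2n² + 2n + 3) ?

R = 1

Apply the ratio test: |a_{n+1}| / |a_n| = (2n² + 2n + 3)/(2(n+1)² + 2(n+1) + 3), which tends to 1 as n → ∞.
Writing y = z², the series in y has radius 1, so |z| < √(1) = 1 and R = 1.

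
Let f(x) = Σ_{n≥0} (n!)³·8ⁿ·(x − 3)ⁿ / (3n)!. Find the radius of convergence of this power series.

Ratio test: |a_{n+1}/a_n| = (n+1)³/[(3n+1)·(3n+2)·(3n+3)] · 8 → 8/27 as n → ∞.
Thus R = 1/(8/27) = 27/8.

R = 27/8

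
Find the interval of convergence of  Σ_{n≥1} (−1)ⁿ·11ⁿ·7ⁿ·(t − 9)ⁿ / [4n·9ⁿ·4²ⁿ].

Ratio test: |a_{n+1}/a_n| = [4n/4(n+1)] · 11·7/(9·16) → 77/144 as n → ∞.
Thus R = 1/(77/144) = 144/77.
Endpoint t = 837/77: the terms alternate in sign and decrease monotonically to 0 in absolute value (size ~ c/n), so the alternating series test gives convergence.
Endpoint t = 549/77: the terms are asymptotic to a nonzero constant times 1/n, so the series diverges by limit comparison with Σ 1/n.

(549/77, 837/77]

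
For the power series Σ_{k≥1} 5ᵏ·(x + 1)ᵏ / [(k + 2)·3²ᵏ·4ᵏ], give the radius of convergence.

The ratio of consecutive coefficients is [(k + 2)/((k+1) + 2)] · 5/(9·4) → 5/36.
Convergence for |x + 1| · 5/36 < 1, i.e. |x + 1| < 36/5. So R = 36/5.

R = 36/5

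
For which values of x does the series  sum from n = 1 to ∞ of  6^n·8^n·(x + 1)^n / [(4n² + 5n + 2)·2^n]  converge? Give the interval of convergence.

Apply the ratio test: |a_{n+1}| / |a_n| = [(4n² + 5n + 2)/(4(n+1)² + 5(n+1) + 2)] · 6·8/2, which tends to 24 as n → ∞.
The series converges when 24 · |x + 1| < 1, giving R = 1/24.
Endpoint x = -23/24: the series is dominated by a constant times Σ 1/n², which converges (p = 2 > 1).
Check x = -25/24: absolute convergence follows by limit comparison with Σ 1/n².

[-25/24, -23/24]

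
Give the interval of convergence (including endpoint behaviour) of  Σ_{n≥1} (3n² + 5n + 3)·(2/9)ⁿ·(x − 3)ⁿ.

(-3/2, 15/2)

By the ratio test, |a_{n+1}/a_n| = [(3(n+1)² + 5(n+1) + 3)/(3n² + 5n + 3)] · 2/9 → 2/9.
Thus R = 1/(2/9) = 9/2.
At x = 15/2: the terms do not tend to 0, so the series diverges.
Endpoint x = -3/2: the n-th term does not approach 0; divergence by the term test.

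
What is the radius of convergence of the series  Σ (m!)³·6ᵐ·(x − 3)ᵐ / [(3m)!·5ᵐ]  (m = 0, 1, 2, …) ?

Apply the ratio test: |a_{m+1}| / |a_m| = (m+1)³/[(3m+1)·(3m+2)·(3m+3)] · 6/5, which tends to 2/45 as m → ∞.
The series converges when 2/45 · |x − 3| < 1, giving R = 45/2.

R = 45/2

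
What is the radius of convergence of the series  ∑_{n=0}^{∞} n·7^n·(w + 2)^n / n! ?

By the ratio test, |a_{n+1}/a_n| = (n+1)/n · 7 · 1/(n+1) → 0.
Since the limit is 0 < 1 for every w, the series converges on all of ℝ and R = ∞.

R = ∞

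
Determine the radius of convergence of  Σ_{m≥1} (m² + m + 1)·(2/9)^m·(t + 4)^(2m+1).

Ratio test: |a_{m+1}/a_m| = [((m+1)² + (m+1) + 1)/(m² + m + 1)] · 2/9 → 2/9 as m → ∞.
Writing y = (t + 4)², the series in y has radius 9/2, so |t + 4| < √(9/2) and R = 3√2/2.

R = 3√2/2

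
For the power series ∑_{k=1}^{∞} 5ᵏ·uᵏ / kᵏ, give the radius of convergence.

Applying the root test, |a_k|^(1/k) = 5/k → 0.
Since the k-th root of |a_k| tends to 0, the series converges for all real u; R = ∞.

R = ∞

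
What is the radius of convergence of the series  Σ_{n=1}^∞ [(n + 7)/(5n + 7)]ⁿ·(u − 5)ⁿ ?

Applying the root test, |a_n|^(1/n) = (n + 7)/(5n + 7) → 1/5.
Thus R = 1/(1/5) = 5.

R = 5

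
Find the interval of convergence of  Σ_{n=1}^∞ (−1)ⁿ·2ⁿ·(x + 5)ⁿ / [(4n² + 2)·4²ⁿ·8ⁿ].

[-69, 59]

The ratio of consecutive coefficients is [(4n² + 2)/(4(n+1)² + 2)] · 2/(16·8) → 1/64.
Thus R = 1/(1/64) = 64.
Check x = 59: the terms are on the order of 1/n², so the series converges absolutely by comparison with the p-series (p = 2 > 1).
When x = -69, the terms are on the order of 1/n², so the series converges absolutely by comparison with the p-series (p = 2 > 1).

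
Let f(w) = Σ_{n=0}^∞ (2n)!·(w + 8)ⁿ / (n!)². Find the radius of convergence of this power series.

R = 1/4

The ratio of consecutive coefficients is (2n+1)·(2n+2)/(n+1)² → 4.
The series converges when 4 · |w + 8| < 1, giving R = 1/4.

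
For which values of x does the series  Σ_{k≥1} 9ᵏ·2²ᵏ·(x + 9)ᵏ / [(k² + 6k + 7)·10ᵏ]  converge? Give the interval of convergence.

Apply the ratio test: |a_{k+1}| / |a_k| = [(k² + 6k + 7)/((k+1)² + 6(k+1) + 7)] · 9·4/10, which tends to 18/5 as k → ∞.
Thus R = 1/(18/5) = 5/18.
Endpoint x = -157/18: absolute convergence follows by limit comparison with Σ 1/k².
When x = -167/18, absolute convergence follows by limit comparison with Σ 1/k².

[-167/18, -157/18]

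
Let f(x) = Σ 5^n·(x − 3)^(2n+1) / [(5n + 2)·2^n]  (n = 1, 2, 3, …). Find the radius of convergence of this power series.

R = √10/5

Apply the ratio test: |a_{n+1}| / |a_n| = [(5n + 2)/(5(n+1) + 2)] · 5/2, which tends to 5/2 as n → ∞.
Since the exponent of (x − 3) increases by 2 each term, convergence requires |x − 3|² < 2/5, hence R = √10/5.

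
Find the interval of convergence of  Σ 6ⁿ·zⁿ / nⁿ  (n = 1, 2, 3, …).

Applying the root test, |a_n|^(1/n) = 6/n → 0.
Since the n-th root of |a_n| tends to 0, the series converges for all real z; R = ∞.

(−∞, ∞)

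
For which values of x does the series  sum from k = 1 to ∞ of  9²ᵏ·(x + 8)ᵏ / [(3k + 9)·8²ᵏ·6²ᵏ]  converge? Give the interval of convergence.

Ratio test: |a_{k+1}/a_k| = [(3k + 9)/(3(k+1) + 9)] · 81/(64·36) → 9/256 as k → ∞.
The series converges when 9/256 · |x + 8| < 1, giving R = 256/9.
When x = 184/9, comparison with the harmonic series Σ 1/k shows the series diverges.
Endpoint x = -328/9: the terms alternate in sign and decrease monotonically to 0 in absolute value (size ~ c/k), so the alternating series test gives convergence.

[-328/9, 184/9)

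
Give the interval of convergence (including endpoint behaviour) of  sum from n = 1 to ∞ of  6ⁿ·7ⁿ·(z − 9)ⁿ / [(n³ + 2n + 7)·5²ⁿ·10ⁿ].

[64/21, 314/21]

Ratio test: |a_{n+1}/a_n| = [(n³ + 2n + 7)/((n+1)³ + 2(n+1) + 7)] · 6·7/(25·10) → 21/125 as n → ∞.
The series converges when 21/125 · |z − 9| < 1, giving R = 125/21.
Check z = 314/21: the terms are on the order of 1/n³, so the series converges absolutely by comparison with the p-series (p = 3 > 1).
At z = 64/21: the series is dominated by a constant times Σ 1/n³, which converges (p = 3 > 1).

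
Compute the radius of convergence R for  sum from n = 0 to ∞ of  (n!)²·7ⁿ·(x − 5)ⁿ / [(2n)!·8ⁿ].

R = 32/7

By the ratio test, |a_{n+1}/a_n| = (n+1)²/[(2n+1)·(2n+2)] · 7/8 → 7/32.
Hence the series converges for |x − 5| < 1/(7/32) = 32/7, so the radius of convergence is 32/7.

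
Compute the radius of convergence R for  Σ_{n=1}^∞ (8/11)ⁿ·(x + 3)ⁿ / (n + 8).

By the ratio test, |a_{n+1}/a_n| = [(n + 8)/((n+1) + 8)] · 8/11 → 8/11.
Convergence for |x + 3| · 8/11 < 1, i.e. |x + 3| < 11/8. So R = 11/8.

R = 11/8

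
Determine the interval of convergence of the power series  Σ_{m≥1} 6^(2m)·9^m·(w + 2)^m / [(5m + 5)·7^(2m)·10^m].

[-569/162, -79/162)

Ratio test: |a_{m+1}/a_m| = [(5m + 5)/(5(m+1) + 5)] · 36·9/(49·10) → 162/245 as m → ∞.
Convergence for |w + 2| · 162/245 < 1, i.e. |w + 2| < 245/162. So R = 245/162.
At w = -79/162: the terms behave like c/m; limit comparison with the harmonic series gives divergence.
Check w = -569/162: convergence follows from the alternating series test (terms decrease monotonically to 0).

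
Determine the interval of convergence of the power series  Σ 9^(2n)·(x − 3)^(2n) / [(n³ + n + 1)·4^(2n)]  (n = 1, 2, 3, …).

The ratio of consecutive coefficients is [(n³ + n + 1)/((n+1)³ + (n+1) + 1)] · 81/16 → 81/16.
Writing y = (x − 3)², the series in y has radius 16/81, so |x − 3| < √(16/81) = 4/9 and R = 4/9.
At x = 31/9: absolute convergence follows by limit comparison with Σ 1/n³.
When x = 23/9, the series is dominated by a constant times Σ 1/n³, which converges (p = 3 > 1).

[23/9, 31/9]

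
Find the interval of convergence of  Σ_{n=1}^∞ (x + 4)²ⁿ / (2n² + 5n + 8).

By the ratio test, |a_{n+1}/a_n| = (2n² + 5n + 8)/(2(n+1)² + 5(n+1) + 8) → 1.
Writing y = (x + 4)², the series in y has radius 1, so |x + 4| < √(1) = 1 and R = 1.
Endpoint x = -3: the terms are on the order of 1/n², so the series converges absolutely by comparison with the p-series (p = 2 > 1).
When x = -5, absolute convergence follows by limit comparison with Σ 1/n².

[-5, -3]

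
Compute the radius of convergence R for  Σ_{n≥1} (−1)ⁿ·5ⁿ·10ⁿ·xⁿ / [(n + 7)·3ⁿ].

Ratio test: |a_{n+1}/a_n| = [(n + 7)/((n+1) + 7)] · 5·10/3 → 50/3 as n → ∞.
Convergence for |x| · 50/3 < 1, i.e. |x| < 3/50. So R = 3/50.

R = 3/50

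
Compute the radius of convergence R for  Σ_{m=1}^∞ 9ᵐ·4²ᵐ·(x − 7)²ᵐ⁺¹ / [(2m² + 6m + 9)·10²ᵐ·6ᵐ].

The ratio of consecutive coefficients is [(2m² + 6m + 9)/(2(m+1)² + 6(m+1) + 9)] · 9·16/(100·6) → 6/25.
Since the exponent of (x − 7) increases by 2 each term, convergence requires |x − 7|² < 25/6, hence R = 5√6/6.

R = 5√6/6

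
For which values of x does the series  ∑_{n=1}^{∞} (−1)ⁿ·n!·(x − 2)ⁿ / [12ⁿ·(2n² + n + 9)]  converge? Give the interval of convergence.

{2}

The ratio of consecutive coefficients is (n+1) · 1/12 · (2n² + n + 9)/(2(n+1)² + (n+1) + 9) → ∞.
The ratio grows without bound, so the series diverges whenever (x − 2) ≠ 0; it converges only at x = 2. R = 0.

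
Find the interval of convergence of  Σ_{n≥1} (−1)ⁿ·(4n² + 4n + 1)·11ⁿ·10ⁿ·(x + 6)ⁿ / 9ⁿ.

(-669/110, -651/110)

Apply the ratio test: |a_{n+1}| / |a_n| = [(4(n+1)² + 4(n+1) + 1)/(4n² + 4n + 1)] · 11·10/9, which tends to 110/9 as n → ∞.
Hence the series converges for |x + 6| < 1/(110/9) = 9/110, so the radius of convergence is 9/110.
When x = -651/110, the n-th term does not approach 0; divergence by the term test.
When x = -669/110, the terms have absolute value of order n², which does not tend to 0, so the series diverges by the divergence test.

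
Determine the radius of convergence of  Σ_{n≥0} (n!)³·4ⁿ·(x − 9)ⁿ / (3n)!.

R = 27/4

Ratio test: |a_{n+1}/a_n| = (n+1)³/[(3n+1)·(3n+2)·(3n+3)] · 4 → 4/27 as n → ∞.
Convergence for |x − 9| · 4/27 < 1, i.e. |x − 9| < 27/4. So R = 27/4.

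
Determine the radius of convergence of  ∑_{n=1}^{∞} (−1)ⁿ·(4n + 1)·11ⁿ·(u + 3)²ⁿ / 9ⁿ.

Apply the ratio test: |a_{n+1}| / |a_n| = [(4(n+1) + 1)/(4n + 1)] · 11/9, which tends to 11/9 as n → ∞.
Since the exponent of (u + 3) increases by 2 each term, convergence requires |u + 3|² < 9/11, hence R = 3√11/11.

R = 3√11/11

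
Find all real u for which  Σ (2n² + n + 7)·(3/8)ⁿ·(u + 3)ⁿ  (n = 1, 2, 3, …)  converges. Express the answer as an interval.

(-17/3, -1/3)

Ratio test: |a_{n+1}/a_n| = [(2(n+1)² + (n+1) + 7)/(2n² + n + 7)] · 3/8 → 3/8 as n → ∞.
The series converges when 3/8 · |u + 3| < 1, giving R = 8/3.
Check u = -1/3: the terms do not tend to 0, so the series diverges.
Endpoint u = -17/3: the n-th term does not approach 0; divergence by the term test.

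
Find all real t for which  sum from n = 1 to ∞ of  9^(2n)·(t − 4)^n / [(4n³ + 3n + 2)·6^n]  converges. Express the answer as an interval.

The ratio of consecutive coefficients is [(4n³ + 3n + 2)/(4(n+1)³ + 3(n+1) + 2)] · 81/6 → 27/2.
The series converges when 27/2 · |t − 4| < 1, giving R = 2/27.
When t = 110/27, the series is dominated by a constant times Σ 1/n³, which converges (p = 3 > 1).
At t = 106/27: absolute convergence follows by limit comparison with Σ 1/n³.

[106/27, 110/27]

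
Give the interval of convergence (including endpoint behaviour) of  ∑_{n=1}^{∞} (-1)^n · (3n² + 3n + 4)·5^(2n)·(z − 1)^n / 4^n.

The ratio of consecutive coefficients is [(3(n+1)² + 3(n+1) + 4)/(3n² + 3n + 4)] · 25/4 → 25/4.
Convergence for |z − 1| · 25/4 < 1, i.e. |z − 1| < 4/25. So R = 4/25.
When z = 29/25, the terms have absolute value of order n², which does not tend to 0, so the series diverges by the divergence test.
Check z = 21/25: the n-th term does not approach 0; divergence by the term test.

(21/25, 29/25)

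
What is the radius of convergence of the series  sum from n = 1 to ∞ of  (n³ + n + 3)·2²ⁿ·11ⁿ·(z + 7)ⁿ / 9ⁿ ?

R = 9/44

The ratio of consecutive coefficients is [((n+1)³ + (n+1) + 3)/(n³ + n + 3)] · 4·11/9 → 44/9.
The series converges when 44/9 · |z + 7| < 1, giving R = 9/44.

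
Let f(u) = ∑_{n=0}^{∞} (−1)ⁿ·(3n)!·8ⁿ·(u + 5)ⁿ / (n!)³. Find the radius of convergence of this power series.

R = 1/216

Ratio test: |a_{n+1}/a_n| = (3n+1)·(3n+2)·(3n+3)/(n+1)³ · 8 → 216 as n → ∞.
Thus R = 1/(216) = 1/216.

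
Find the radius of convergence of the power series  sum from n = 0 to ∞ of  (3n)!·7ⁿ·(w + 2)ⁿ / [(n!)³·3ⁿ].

Apply the ratio test: |a_{n+1}| / |a_n| = (3n+1)·(3n+2)·(3n+3)/(n+1)³ · 7/3, which tends to 63 as n → ∞.
Convergence for |w + 2| · 63 < 1, i.e. |w + 2| < 1/63. So R = 1/63.

R = 1/63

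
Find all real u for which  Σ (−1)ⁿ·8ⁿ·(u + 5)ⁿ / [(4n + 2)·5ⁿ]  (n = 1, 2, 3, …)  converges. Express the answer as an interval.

(-45/8, -35/8]

The ratio of consecutive coefficients is [(4n + 2)/(4(n+1) + 2)] · 8/5 → 8/5.
The series converges when 8/5 · |u + 5| < 1, giving R = 5/8.
At u = -35/8: convergence follows from the alternating series test (terms decrease monotonically to 0).
When u = -45/8, the terms are asymptotic to a nonzero constant times 1/n, so the series diverges by limit comparison with Σ 1/n.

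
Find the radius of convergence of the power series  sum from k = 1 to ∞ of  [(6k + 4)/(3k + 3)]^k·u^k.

R = 1/2

Root test: |a_k|^(1/k) = (6k + 4)/(3k + 3) → 2.
Hence the series converges for |u| < 1/(2) = 1/2, so the radius of convergence is 1/2.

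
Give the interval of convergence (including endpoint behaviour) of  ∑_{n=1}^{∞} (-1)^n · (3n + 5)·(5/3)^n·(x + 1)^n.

(-8/5, -2/5)

Apply the ratio test: |a_{n+1}| / |a_n| = [(3(n+1) + 5)/(3n + 5)] · 5/3, which tends to 5/3 as n → ∞.
Thus R = 1/(5/3) = 3/5.
When x = -2/5, the terms do not tend to 0, so the series diverges.
Check x = -8/5: the terms do not tend to 0, so the series diverges.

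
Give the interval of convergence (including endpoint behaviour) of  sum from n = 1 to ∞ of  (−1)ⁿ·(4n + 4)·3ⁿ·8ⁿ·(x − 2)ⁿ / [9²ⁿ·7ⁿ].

Apply the ratio test: |a_{n+1}| / |a_n| = [(4(n+1) + 4)/(4n + 4)] · 3·8/(81·7), which tends to 8/189 as n → ∞.
Hence the series converges for |x − 2| < 1/(8/189) = 189/8, so the radius of convergence is 189/8.
When x = 205/8, the n-th term does not approach 0; divergence by the term test.
When x = -173/8, the terms do not tend to 0, so the series diverges.

(-173/8, 205/8)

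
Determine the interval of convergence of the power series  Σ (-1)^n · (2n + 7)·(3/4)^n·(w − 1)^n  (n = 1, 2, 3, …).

By the ratio test, |a_{n+1}/a_n| = [(2(n+1) + 7)/(2n + 7)] · 3/4 → 3/4.
Thus R = 1/(3/4) = 4/3.
When w = 7/3, the terms do not tend to 0, so the series diverges.
At w = -1/3: the terms do not tend to 0, so the series diverges.

(-1/3, 7/3)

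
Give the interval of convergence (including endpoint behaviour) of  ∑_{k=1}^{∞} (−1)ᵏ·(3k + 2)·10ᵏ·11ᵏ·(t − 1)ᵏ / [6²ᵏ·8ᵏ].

(-89/55, 199/55)

By the ratio test, |a_{k+1}/a_k| = [(3(k+1) + 2)/(3k + 2)] · 10·11/(36·8) → 55/144.
Hence the series converges for |t − 1| < 1/(55/144) = 144/55, so the radius of convergence is 144/55.
When t = 199/55, the terms do not tend to 0, so the series diverges.
Endpoint t = -89/55: the terms do not tend to 0, so the series diverges.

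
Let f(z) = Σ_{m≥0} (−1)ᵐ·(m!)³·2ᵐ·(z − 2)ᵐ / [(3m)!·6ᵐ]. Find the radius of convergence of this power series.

The ratio of consecutive coefficients is (m+1)³/[(3m+1)·(3m+2)·(3m+3)] · 2/6 → 1/81.
Hence the series converges for |z − 2| < 1/(1/81) = 81, so the radius of convergence is 81.

R = 81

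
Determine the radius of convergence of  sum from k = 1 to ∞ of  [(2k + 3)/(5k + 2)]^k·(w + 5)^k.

By the Cauchy root test, |a_k|^(1/k) = (2k + 3)/(5k + 2) → 2/5.
Hence the series converges for |w + 5| < 1/(2/5) = 5/2, so the radius of convergence is 5/2.

R = 5/2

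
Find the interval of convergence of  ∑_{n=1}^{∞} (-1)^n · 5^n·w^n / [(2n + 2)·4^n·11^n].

(-44/5, 44/5]

Ratio test: |a_{n+1}/a_n| = [(2n + 2)/(2(n+1) + 2)] · 5/(4·11) → 5/44 as n → ∞.
Hence the series converges for |w| < 1/(5/44) = 44/5, so the radius of convergence is 44/5.
Endpoint w = 44/5: convergence follows from the alternating series test (terms decrease monotonically to 0).
When w = -44/5, the terms are asymptotic to a nonzero constant times 1/n, so the series diverges by limit comparison with Σ 1/n.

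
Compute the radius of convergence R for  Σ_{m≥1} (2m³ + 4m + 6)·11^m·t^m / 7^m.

R = 7/11

The ratio of consecutive coefficients is [(2(m+1)³ + 4(m+1) + 6)/(2m³ + 4m + 6)] · 11/7 → 11/7.
Convergence for |t| · 11/7 < 1, i.e. |t| < 7/11. So R = 7/11.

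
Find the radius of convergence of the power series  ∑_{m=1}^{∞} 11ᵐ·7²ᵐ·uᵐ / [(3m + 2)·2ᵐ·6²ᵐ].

Apply the ratio test: |a_{m+1}| / |a_m| = [(3m + 2)/(3(m+1) + 2)] · 11·49/(2·36), which tends to 539/72 as m → ∞.
Thus R = 1/(539/72) = 72/539.

R = 72/539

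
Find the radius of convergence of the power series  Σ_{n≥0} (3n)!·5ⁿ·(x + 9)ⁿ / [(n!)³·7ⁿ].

Ratio test: |a_{n+1}/a_n| = (3n+1)·(3n+2)·(3n+3)/(n+1)³ · 5/7 → 135/7 as n → ∞.
Hence the series converges for |x + 9| < 1/(135/7) = 7/135, so the radius of convergence is 7/135.

R = 7/135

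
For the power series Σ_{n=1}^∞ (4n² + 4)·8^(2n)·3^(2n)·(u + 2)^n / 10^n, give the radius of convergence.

R = 5/288

Ratio test: |a_{n+1}/a_n| = [(4(n+1)² + 4)/(4n² + 4)] · 64·9/10 → 288/5 as n → ∞.
The series converges when 288/5 · |u + 2| < 1, giving R = 5/288.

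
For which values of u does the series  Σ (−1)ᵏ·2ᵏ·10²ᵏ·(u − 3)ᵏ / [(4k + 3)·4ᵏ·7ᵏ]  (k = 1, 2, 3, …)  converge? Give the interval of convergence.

Ratio test: |a_{k+1}/a_k| = [(4k + 3)/(4(k+1) + 3)] · 2·100/(4·7) → 50/7 as k → ∞.
Hence the series converges for |u − 3| < 1/(50/7) = 7/50, so the radius of convergence is 7/50.
Check u = 157/50: an alternating series whose terms decrease to 0 in absolute value, so it converges by the Leibniz criterion.
At u = 143/50: the terms behave like c/k; limit comparison with the harmonic series gives divergence.

(143/50, 157/50]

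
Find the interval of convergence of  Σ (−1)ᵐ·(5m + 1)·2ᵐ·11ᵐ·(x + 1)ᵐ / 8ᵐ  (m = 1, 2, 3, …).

The ratio of consecutive coefficients is [(5(m+1) + 1)/(5m + 1)] · 2·11/8 → 11/4.
Thus R = 1/(11/4) = 4/11.
Endpoint x = -7/11: the terms do not tend to 0, so the series diverges.
When x = -15/11, the m-th term does not approach 0; divergence by the term test.

(-15/11, -7/11)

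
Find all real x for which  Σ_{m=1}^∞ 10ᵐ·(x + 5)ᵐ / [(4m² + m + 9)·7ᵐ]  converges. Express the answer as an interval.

Apply the ratio test: |a_{m+1}| / |a_m| = [(4m² + m + 9)/(4(m+1)² + (m+1) + 9)] · 10/7, which tends to 10/7 as m → ∞.
Hence the series converges for |x + 5| < 1/(10/7) = 7/10, so the radius of convergence is 7/10.
Check x = -43/10: the terms are on the order of 1/m², so the series converges absolutely by comparison with the p-series (p = 2 > 1).
At x = -57/10: absolute convergence follows by limit comparison with Σ 1/m².

[-57/10, -43/10]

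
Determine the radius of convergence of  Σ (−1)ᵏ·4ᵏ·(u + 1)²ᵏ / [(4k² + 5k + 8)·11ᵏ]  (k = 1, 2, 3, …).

By the ratio test, |a_{k+1}/a_k| = [(4k² + 5k + 8)/(4(k+1)² + 5(k+1) + 8)] · 4/11 → 4/11.
Writing y = (u + 1)², the series in y has radius 11/4, so |u + 1| < √(11/4) and R = √11/2.

R = √11/2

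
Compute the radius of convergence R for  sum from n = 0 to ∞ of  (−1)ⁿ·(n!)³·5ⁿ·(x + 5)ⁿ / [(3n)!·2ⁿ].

The ratio of consecutive coefficients is (n+1)³/[(3n+1)·(3n+2)·(3n+3)] · 5/2 → 5/54.
Convergence for |x + 5| · 5/54 < 1, i.e. |x + 5| < 54/5. So R = 54/5.

R = 54/5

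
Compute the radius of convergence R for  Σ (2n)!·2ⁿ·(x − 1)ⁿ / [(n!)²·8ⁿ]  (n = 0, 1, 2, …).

Ratio test: |a_{n+1}/a_n| = (2n+1)·(2n+2)/(n+1)² · 2/8 → 1 as n → ∞.
Hence R = 1.

R = 1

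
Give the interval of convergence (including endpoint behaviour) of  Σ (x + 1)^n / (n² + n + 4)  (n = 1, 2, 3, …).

By the ratio test, |a_{n+1}/a_n| = (n² + n + 4)/((n+1)² + (n+1) + 4) → 1.
So the series converges when |x + 1| < 1 and diverges when |x + 1| > 1; R = 1.
When x = 0, absolute convergence follows by limit comparison with Σ 1/n².
When x = -2, the series is dominated by a constant times Σ 1/n², which converges (p = 2 > 1).

[-2, 0]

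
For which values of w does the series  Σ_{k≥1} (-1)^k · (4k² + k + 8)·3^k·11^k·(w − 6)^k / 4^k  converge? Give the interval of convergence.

Ratio test: |a_{k+1}/a_k| = [(4(k+1)² + (k+1) + 8)/(4k² + k + 8)] · 3·11/4 → 33/4 as k → ∞.
Convergence for |w − 6| · 33/4 < 1, i.e. |w − 6| < 4/33. So R = 4/33.
At w = 202/33: the terms have absolute value of order k², which does not tend to 0, so the series diverges by the divergence test.
When w = 194/33, the k-th term does not approach 0; divergence by the term test.

(194/33, 202/33)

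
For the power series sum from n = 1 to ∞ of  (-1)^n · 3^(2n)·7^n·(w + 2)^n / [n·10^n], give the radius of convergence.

R = 10/63

By the ratio test, |a_{n+1}/a_n| = [n/(n+1)] · 9·7/10 → 63/10.
Convergence for |w + 2| · 63/10 < 1, i.e. |w + 2| < 10/63. So R = 10/63.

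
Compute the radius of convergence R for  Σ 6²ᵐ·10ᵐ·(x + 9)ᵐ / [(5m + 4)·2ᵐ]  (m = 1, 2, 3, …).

Apply the ratio test: |a_{m+1}| / |a_m| = [(5m + 4)/(5(m+1) + 4)] · 36·10/2, which tends to 180 as m → ∞.
The series converges when 180 · |x + 9| < 1, giving R = 1/180.

R = 1/180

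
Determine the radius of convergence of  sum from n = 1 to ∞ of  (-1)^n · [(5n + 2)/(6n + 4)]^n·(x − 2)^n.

Applying the root test, |a_n|^(1/n) = (5n + 2)/(6n + 4) → 5/6.
Convergence for |x − 2| · 5/6 < 1, i.e. |x − 2| < 6/5. So R = 6/5.

R = 6/5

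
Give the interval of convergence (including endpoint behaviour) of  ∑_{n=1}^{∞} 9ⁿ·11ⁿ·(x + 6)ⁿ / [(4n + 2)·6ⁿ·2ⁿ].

[-202/33, -194/33)

By the ratio test, |a_{n+1}/a_n| = [(4n + 2)/(4(n+1) + 2)] · 9·11/(6·2) → 33/4.
Thus R = 1/(33/4) = 4/33.
Endpoint x = -194/33: the terms behave like c/n; limit comparison with the harmonic series gives divergence.
At x = -202/33: convergence follows from the alternating series test (terms decrease monotonically to 0).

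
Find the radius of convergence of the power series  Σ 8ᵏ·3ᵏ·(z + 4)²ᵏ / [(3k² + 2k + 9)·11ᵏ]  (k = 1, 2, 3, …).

The ratio of consecutive coefficients is [(3k² + 2k + 9)/(3(k+1)² + 2(k+1) + 9)] · 8·3/11 → 24/11.
Successive powers of (z + 4) differ by 2, so the series converges when |z + 4|² · 24/11 < 1, i.e. |z + 4| < √(11/24). So R = √66/12.

R = √66/12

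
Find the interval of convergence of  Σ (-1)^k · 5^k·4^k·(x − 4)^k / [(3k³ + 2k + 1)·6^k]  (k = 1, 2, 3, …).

[37/10, 43/10]

Ratio test: |a_{k+1}/a_k| = [(3k³ + 2k + 1)/(3(k+1)³ + 2(k+1) + 1)] · 5·4/6 → 10/3 as k → ∞.
The series converges when 10/3 · |x − 4| < 1, giving R = 3/10.
Check x = 43/10: the terms are on the order of 1/k³, so the series converges absolutely by comparison with the p-series (p = 3 > 1).
When x = 37/10, the terms are on the order of 1/k³, so the series converges absolutely by comparison with the p-series (p = 3 > 1).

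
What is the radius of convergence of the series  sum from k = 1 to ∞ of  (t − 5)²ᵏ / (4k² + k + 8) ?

By the ratio test, |a_{k+1}/a_k| = (4k² + k + 8)/(4(k+1)² + (k+1) + 8) → 1.
Since the exponent of (t − 5) increases by 2 each term, convergence requires |t − 5|² < 1, hence R = 1.

R = 1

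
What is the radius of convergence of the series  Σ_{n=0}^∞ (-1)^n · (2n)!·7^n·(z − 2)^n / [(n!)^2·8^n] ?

R = 2/7

The ratio of consecutive coefficients is (2n+1)·(2n+2)/(n+1)² · 7/8 → 7/2.
Thus R = 1/(7/2) = 2/7.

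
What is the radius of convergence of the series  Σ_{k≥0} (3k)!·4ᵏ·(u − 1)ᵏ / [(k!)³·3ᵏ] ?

Apply the ratio test: |a_{k+1}| / |a_k| = (3k+1)·(3k+2)·(3k+3)/(k+1)³ · 4/3, which tends to 36 as k → ∞.
Thus R = 1/(36) = 1/36.

R = 1/36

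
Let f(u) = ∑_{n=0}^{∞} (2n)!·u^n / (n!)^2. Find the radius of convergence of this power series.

R = 1/4

By the ratio test, |a_{n+1}/a_n| = (2n+1)·(2n+2)/(n+1)² → 4.
Hence the series converges for |u| < 1/(4) = 1/4, so the radius of convergence is 1/4.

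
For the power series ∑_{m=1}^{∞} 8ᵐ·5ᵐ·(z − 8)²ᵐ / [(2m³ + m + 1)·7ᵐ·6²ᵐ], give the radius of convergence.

R = 3√70/10

Apply the ratio test: |a_{m+1}| / |a_m| = [(2m³ + m + 1)/(2(m+1)³ + (m+1) + 1)] · 8·5/(7·36), which tends to 10/63 as m → ∞.
Since the exponent of (z − 8) increases by 2 each term, convergence requires |z − 8|² < 63/10, hence R = 3√70/10.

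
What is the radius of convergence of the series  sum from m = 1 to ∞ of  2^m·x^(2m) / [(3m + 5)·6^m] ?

R = √3

By the ratio test, |a_{m+1}/a_m| = [(3m + 5)/(3(m+1) + 5)] · 2/6 → 1/3.
Successive powers of x differ by 2, so the series converges when |x|² · 1/3 < 1, i.e. |x| < √(3). So R = √3.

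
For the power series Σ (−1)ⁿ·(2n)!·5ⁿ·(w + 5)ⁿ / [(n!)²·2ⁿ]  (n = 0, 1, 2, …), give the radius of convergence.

By the ratio test, |a_{n+1}/a_n| = (2n+1)·(2n+2)/(n+1)² · 5/2 → 10.
The series converges when 10 · |w + 5| < 1, giving R = 1/10.

R = 1/10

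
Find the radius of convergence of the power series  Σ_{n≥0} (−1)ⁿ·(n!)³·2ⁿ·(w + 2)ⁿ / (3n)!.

Apply the ratio test: |a_{n+1}| / |a_n| = (n+1)³/[(3n+1)·(3n+2)·(3n+3)] · 2, which tends to 2/27 as n → ∞.
Convergence for |w + 2| · 2/27 < 1, i.e. |w + 2| < 27/2. So R = 27/2.

R = 27/2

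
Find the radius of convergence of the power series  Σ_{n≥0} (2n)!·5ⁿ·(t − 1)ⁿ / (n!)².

Apply the ratio test: |a_{n+1}| / |a_n| = (2n+1)·(2n+2)/(n+1)² · 5, which tends to 20 as n → ∞.
The series converges when 20 · |t − 1| < 1, giving R = 1/20.

R = 1/20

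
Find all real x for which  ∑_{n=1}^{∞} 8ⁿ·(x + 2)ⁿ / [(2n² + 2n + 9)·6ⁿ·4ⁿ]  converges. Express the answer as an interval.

[-5, 1]

Ratio test: |a_{n+1}/a_n| = [(2n² + 2n + 9)/(2(n+1)² + 2(n+1) + 9)] · 8/(6·4) → 1/3 as n → ∞.
Hence the series converges for |x + 2| < 1/(1/3) = 3, so the radius of convergence is 3.
Check x = 1: the series is dominated by a constant times Σ 1/n², which converges (p = 2 > 1).
At x = -5: the terms are on the order of 1/n², so the series converges absolutely by comparison with the p-series (p = 2 > 1).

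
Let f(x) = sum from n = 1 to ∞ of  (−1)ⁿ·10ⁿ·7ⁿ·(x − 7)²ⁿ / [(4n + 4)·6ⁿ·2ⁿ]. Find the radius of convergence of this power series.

R = √210/35

The ratio of consecutive coefficients is [(4n + 4)/(4(n+1) + 4)] · 10·7/(6·2) → 35/6.
Successive powers of (x − 7) differ by 2, so the series converges when |x − 7|² · 35/6 < 1, i.e. |x − 7| < √(6/35). So R = √210/35.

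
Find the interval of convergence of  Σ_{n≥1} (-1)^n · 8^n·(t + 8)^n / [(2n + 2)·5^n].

(-69/8, -59/8]

The ratio of consecutive coefficients is [(2n + 2)/(2(n+1) + 2)] · 8/5 → 8/5.
Convergence for |t + 8| · 8/5 < 1, i.e. |t + 8| < 5/8. So R = 5/8.
Check t = -59/8: an alternating series whose terms decrease to 0 in absolute value, so it converges by the Leibniz criterion.
Endpoint t = -69/8: the terms are asymptotic to a nonzero constant times 1/n, so the series diverges by limit comparison with Σ 1/n.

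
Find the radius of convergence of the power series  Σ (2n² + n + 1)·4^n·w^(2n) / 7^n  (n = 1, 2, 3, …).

Ratio test: |a_{n+1}/a_n| = [(2(n+1)² + (n+1) + 1)/(2n² + n + 1)] · 4/7 → 4/7 as n → ∞.
Since the exponent of w increases by 2 each term, convergence requires |w|² < 7/4, hence R = √7/2.

R = √7/2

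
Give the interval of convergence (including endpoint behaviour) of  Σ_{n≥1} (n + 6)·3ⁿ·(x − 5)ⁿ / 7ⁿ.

Apply the ratio test: |a_{n+1}| / |a_n| = [((n+1) + 6)/(n + 6)] · 3/7, which tends to 3/7 as n → ∞.
Thus R = 1/(3/7) = 7/3.
Check x = 22/3: the terms have absolute value of order n, which does not tend to 0, so the series diverges by the divergence test.
Check x = 8/3: the terms have absolute value of order n, which does not tend to 0, so the series diverges by the divergence test.

(8/3, 22/3)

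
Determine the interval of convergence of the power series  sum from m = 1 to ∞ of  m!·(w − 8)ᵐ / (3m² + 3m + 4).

Ratio test: |a_{m+1}/a_m| = (m+1) · (3m² + 3m + 4)/(3(m+1)² + 3(m+1) + 4) → ∞ as m → ∞.
The terms grow without bound for any (w − 8) ≠ 0, so R = 0 (convergence only at w = 8).

{8}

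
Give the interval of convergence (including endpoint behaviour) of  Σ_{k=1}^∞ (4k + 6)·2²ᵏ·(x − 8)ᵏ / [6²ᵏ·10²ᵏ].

(-892, 908)

By the ratio test, |a_{k+1}/a_k| = [(4(k+1) + 6)/(4k + 6)] · 4/(36·100) → 1/900.
The series converges when 1/900 · |x − 8| < 1, giving R = 900.
Check x = 908: the terms do not tend to 0, so the series diverges.
When x = -892, the terms do not tend to 0, so the series diverges.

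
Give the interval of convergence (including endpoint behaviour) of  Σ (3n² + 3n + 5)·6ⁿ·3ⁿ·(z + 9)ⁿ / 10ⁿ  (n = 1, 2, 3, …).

Ratio test: |a_{n+1}/a_n| = [(3(n+1)² + 3(n+1) + 5)/(3n² + 3n + 5)] · 6·3/10 → 9/5 as n → ∞.
The series converges when 9/5 · |z + 9| < 1, giving R = 5/9.
When z = -76/9, the terms do not tend to 0, so the series diverges.
When z = -86/9, the terms do not tend to 0, so the series diverges.

(-86/9, -76/9)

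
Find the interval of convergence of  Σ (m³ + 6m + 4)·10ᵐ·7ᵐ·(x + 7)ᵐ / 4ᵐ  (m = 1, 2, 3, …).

By the ratio test, |a_{m+1}/a_m| = [((m+1)³ + 6(m+1) + 4)/(m³ + 6m + 4)] · 10·7/4 → 35/2.
Convergence for |x + 7| · 35/2 < 1, i.e. |x + 7| < 2/35. So R = 2/35.
When x = -243/35, the m-th term does not approach 0; divergence by the term test.
At x = -247/35: the terms have absolute value of order m³, which does not tend to 0, so the series diverges by the divergence test.

(-247/35, -243/35)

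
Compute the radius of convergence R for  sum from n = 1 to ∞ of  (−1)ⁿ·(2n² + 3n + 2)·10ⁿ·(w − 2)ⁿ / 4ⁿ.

By the ratio test, |a_{n+1}/a_n| = [(2(n+1)² + 3(n+1) + 2)/(2n² + 3n + 2)] · 10/4 → 5/2.
The series converges when 5/2 · |w − 2| < 1, giving R = 2/5.

R = 2/5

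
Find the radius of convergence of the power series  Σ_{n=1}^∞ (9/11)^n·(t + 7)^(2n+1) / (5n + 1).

R = √11/3

The ratio of consecutive coefficients is [(5n + 1)/(5(n+1) + 1)] · 9/11 → 9/11.
Successive powers of (t + 7) differ by 2, so the series converges when |t + 7|² · 9/11 < 1, i.e. |t + 7| < √(11/9). So R = √11/3.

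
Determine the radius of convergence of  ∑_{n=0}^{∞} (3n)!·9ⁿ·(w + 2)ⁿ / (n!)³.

The ratio of consecutive coefficients is (3n+1)·(3n+2)·(3n+3)/(n+1)³ · 9 → 243.
Convergence for |w + 2| · 243 < 1, i.e. |w + 2| < 1/243. So R = 1/243.

R = 1/243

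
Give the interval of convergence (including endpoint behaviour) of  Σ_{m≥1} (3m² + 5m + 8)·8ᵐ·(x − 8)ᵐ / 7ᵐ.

Ratio test: |a_{m+1}/a_m| = [(3(m+1)² + 5(m+1) + 8)/(3m² + 5m + 8)] · 8/7 → 8/7 as m → ∞.
The series converges when 8/7 · |x − 8| < 1, giving R = 7/8.
Endpoint x = 71/8: the m-th term does not approach 0; divergence by the term test.
When x = 57/8, the terms do not tend to 0, so the series diverges.

(57/8, 71/8)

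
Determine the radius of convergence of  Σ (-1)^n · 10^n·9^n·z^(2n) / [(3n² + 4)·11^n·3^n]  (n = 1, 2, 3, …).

R = √330/30

Apply the ratio test: |a_{n+1}| / |a_n| = [(3n² + 4)/(3(n+1)² + 4)] · 10·9/(11·3), which tends to 30/11 as n → ∞.
Successive powers of z differ by 2, so the series converges when |z|² · 30/11 < 1, i.e. |z| < √(11/30). So R = √330/30.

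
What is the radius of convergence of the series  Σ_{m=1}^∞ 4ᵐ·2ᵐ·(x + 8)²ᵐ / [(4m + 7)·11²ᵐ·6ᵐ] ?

R = 11√3/2

Apply the ratio test: |a_{m+1}| / |a_m| = [(4m + 7)/(4(m+1) + 7)] · 4·2/(121·6), which tends to 4/363 as m → ∞.
Writing y = (x + 8)², the series in y has radius 363/4, so |x + 8| < √(363/4) and R = 11√3/2.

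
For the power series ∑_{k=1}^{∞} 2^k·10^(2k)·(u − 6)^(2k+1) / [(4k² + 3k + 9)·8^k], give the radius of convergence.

R = 1/5

Ratio test: |a_{k+1}/a_k| = [(4k² + 3k + 9)/(4(k+1)² + 3(k+1) + 9)] · 2·100/8 → 25 as k → ∞.
Successive powers of (u − 6) differ by 2, so the series converges when |u − 6|² · 25 < 1, i.e. |u − 6| < √(1/25) = 1/5. So R = 1/5.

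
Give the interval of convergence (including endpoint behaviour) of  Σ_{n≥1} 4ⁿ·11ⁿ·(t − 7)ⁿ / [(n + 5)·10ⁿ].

Ratio test: |a_{n+1}/a_n| = [(n + 5)/((n+1) + 5)] · 4·11/10 → 22/5 as n → ∞.
Thus R = 1/(22/5) = 5/22.
Check t = 159/22: the terms are asymptotic to a nonzero constant times 1/n, so the series diverges by limit comparison with Σ 1/n.
When t = 149/22, the terms alternate in sign and decrease monotonically to 0 in absolute value (size ~ c/n), so the alternating series test gives convergence.

[149/22, 159/22)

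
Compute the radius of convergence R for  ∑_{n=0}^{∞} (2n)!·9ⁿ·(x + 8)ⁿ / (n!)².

R = 1/36

Ratio test: |a_{n+1}/a_n| = (2n+1)·(2n+2)/(n+1)² · 9 → 36 as n → ∞.
Hence the series converges for |x + 8| < 1/(36) = 1/36, so the radius of convergence is 1/36.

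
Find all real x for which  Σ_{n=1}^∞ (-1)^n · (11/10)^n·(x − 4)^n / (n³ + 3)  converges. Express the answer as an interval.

[34/11, 54/11]

The ratio of consecutive coefficients is [(n³ + 3)/((n+1)³ + 3)] · 11/10 → 11/10.
Hence the series converges for |x − 4| < 1/(11/10) = 10/11, so the radius of convergence is 10/11.
At x = 54/11: the series is dominated by a constant times Σ 1/n³, which converges (p = 3 > 1).
When x = 34/11, the terms are on the order of 1/n³, so the series converges absolutely by comparison with the p-series (p = 3 > 1).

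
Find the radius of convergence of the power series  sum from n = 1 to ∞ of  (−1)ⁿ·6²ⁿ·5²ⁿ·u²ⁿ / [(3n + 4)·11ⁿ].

R = √11/30

The ratio of consecutive coefficients is [(3n + 4)/(3(n+1) + 4)] · 36·25/11 → 900/11.
Since the exponent of u increases by 2 each term, convergence requires |u|² < 11/900, hence R = √11/30.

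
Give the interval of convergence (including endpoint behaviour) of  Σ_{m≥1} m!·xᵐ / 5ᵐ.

Apply the ratio test: |a_{m+1}| / |a_m| = (m+1) · 1/5, which tends to ∞ as m → ∞.
The terms grow without bound for any x ≠ 0, so R = 0 (convergence only at x = 0).

{0}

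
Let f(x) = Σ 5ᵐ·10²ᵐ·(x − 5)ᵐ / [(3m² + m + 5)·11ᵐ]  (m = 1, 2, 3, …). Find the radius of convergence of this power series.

R = 11/500

By the ratio test, |a_{m+1}/a_m| = [(3m² + m + 5)/(3(m+1)² + (m+1) + 5)] · 5·100/11 → 500/11.
Hence the series converges for |x − 5| < 1/(500/11) = 11/500, so the radius of convergence is 11/500.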